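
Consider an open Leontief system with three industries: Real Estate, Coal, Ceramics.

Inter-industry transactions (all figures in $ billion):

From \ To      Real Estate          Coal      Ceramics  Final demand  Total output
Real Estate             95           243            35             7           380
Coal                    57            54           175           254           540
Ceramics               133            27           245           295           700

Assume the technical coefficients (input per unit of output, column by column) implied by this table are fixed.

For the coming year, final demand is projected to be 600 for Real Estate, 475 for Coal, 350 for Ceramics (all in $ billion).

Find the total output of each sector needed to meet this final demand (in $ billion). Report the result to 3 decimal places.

x_1 = 1632.576, x_2 = 1219.697, x_3 = 1511.364

Technical coefficients a_ij = z_ij / X_j:
  a_11 = 95/380 = 0.25, a_21 = 57/380 = 0.15, a_31 = 133/380 = 0.35
  a_12 = 243/540 = 0.45, a_22 = 54/540 = 0.10, a_32 = 27/540 = 0.05
  a_13 = 35/700 = 0.05, a_23 = 175/700 = 0.25, a_33 = 245/700 = 0.35
I − A =
  [   0.75    -0.45    -0.05]
  [  -0.15     0.90    -0.25]
  [  -0.35    -0.05     0.65]
Cofactors of I−A, C_ij = (−1)^(i+j)·(minor ij) (rows/columns in the sector order above):
  C_11 = (0.90)(0.65) − (-0.25)(-0.05) = 0.5725
  C_12 = −[(-0.15)(0.65) − (-0.25)(-0.35)] = 0.1850
  C_13 = (-0.15)(-0.05) − (0.90)(-0.35) = 0.3225
  C_21 = −[(-0.45)(0.65) − (-0.05)(-0.05)] = 0.2950
  C_22 = (0.75)(0.65) − (-0.05)(-0.35) = 0.4700
  C_23 = −[(0.75)(-0.05) − (-0.45)(-0.35)] = 0.1950
  C_31 = (-0.45)(-0.25) − (-0.05)(0.90) = 0.1575
  C_32 = −[(0.75)(-0.25) − (-0.05)(-0.15)] = 0.1950
  C_33 = (0.75)(0.90) − (-0.45)(-0.15) = 0.6075
det(I−A) = Σ_j (I−A)_1j·C_1j = (0.75)(0.5725) + (-0.45)(0.1850) + (-0.05)(0.3225) = 0.3300
adj(I−A) = Cᵀ =
  [ 0.5725   0.2950   0.1575]
  [ 0.1850   0.4700   0.1950]
  [ 0.3225   0.1950   0.6075]
(I − A)⁻¹ = adj(I−A) / det(I−A) ≈
  [   1.7348     0.8939     0.4773]
  [   0.5606     1.4242     0.5909]
  [   0.9773     0.5909     1.8409]
x = (I − A)⁻¹ d = adj(I−A)·d / det(I−A), with det(I−A) = 0.3300:
  x_1 = (0.5725·600 + 0.2950·475 + 0.1575·350) / 0.3300 = 538.75 / 0.3300 ≈ 1632.576
  x_2 = (0.1850·600 + 0.4700·475 + 0.1950·350) / 0.3300 = 402.50 / 0.3300 ≈ 1219.697
  x_3 = (0.3225·600 + 0.1950·475 + 0.6075·350) / 0.3300 = 498.75 / 0.3300 ≈ 1511.364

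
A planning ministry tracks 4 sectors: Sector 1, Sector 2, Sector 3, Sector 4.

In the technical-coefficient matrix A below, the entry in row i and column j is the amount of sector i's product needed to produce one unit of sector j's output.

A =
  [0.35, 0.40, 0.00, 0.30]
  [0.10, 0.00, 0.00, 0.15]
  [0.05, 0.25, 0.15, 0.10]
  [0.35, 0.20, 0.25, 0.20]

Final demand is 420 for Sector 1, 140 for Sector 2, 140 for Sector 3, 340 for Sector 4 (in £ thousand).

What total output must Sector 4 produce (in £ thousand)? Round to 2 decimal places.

x_4 = 1456.11

I − A =
  [   0.65    -0.40     0.00    -0.30]
  [  -0.10     1.00     0.00    -0.15]
  [  -0.05    -0.25     0.85    -0.10]
  [  -0.35    -0.20    -0.25     0.80]
Compute the cofactors C_ij = (−1)^(i+j)·(3×3 minor ij) of I−A; the adjugate is their transpose:
adj(I−A) = Cᵀ =
  [ 0.620125   0.331750   0.090000   0.306000]
  [ 0.112000   0.332750   0.031875   0.108375]
  [ 0.108625   0.149750   0.336500   0.110875]
  [ 0.333250   0.275125   0.152500   0.518500]
det(I−A) = Σ_j (I−A)_1j·C_1j = (0.65)(0.620125) + (-0.40)(0.112000) + (0.00)(0.108625) + (-0.30)(0.333250) = 0.25830625
(I − A)⁻¹ = adj(I−A) / det(I−A) ≈
  [   2.4007     1.2843     0.3484     1.1846]
  [   0.4336     1.2882     0.1234     0.4196]
  [   0.4205     0.5797     1.3027     0.4292]
  [   1.2901     1.0651     0.5904     2.0073]
x = (I − A)⁻¹ d = adj(I−A)·d / det(I−A), with det(I−A) = 0.25830625:
  x_1 = (0.620125·420 + 0.331750·140 + 0.090000·140 + 0.306000·340) / 0.25830625 = 423.5375 / 0.25830625 ≈ 1639.67
  x_2 = (0.112000·420 + 0.332750·140 + 0.031875·140 + 0.108375·340) / 0.25830625 = 134.935 / 0.25830625 ≈ 522.38
  x_3 = (0.108625·420 + 0.149750·140 + 0.336500·140 + 0.110875·340) / 0.25830625 = 151.395 / 0.25830625 ≈ 586.11
  x_4 = (0.333250·420 + 0.275125·140 + 0.152500·140 + 0.518500·340) / 0.25830625 = 376.1225 / 0.25830625 ≈ 1456.11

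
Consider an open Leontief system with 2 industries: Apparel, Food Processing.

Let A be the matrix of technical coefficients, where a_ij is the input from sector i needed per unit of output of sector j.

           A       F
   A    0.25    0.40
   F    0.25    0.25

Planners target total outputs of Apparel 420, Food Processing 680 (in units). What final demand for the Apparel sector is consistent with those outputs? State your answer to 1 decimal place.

I − A =
  [   0.75    -0.40]
  [  -0.25     0.75]
d = (I − A) x:
  d_A = (+0.75)·420 + (-0.40)·680 = 43.0
  d_F = (-0.25)·420 + (+0.75)·680 = 405.0

d_A = 43.0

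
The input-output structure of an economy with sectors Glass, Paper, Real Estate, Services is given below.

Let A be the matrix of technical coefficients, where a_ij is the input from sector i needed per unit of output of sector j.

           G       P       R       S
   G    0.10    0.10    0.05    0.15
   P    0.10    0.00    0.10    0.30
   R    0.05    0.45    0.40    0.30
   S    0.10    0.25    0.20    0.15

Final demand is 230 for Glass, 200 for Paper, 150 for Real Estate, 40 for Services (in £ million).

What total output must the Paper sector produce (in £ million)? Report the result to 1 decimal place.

x_P = 455.2

I − A =
  [   0.90    -0.10    -0.05    -0.15]
  [  -0.10     1.00    -0.10    -0.30]
  [  -0.05    -0.45     0.60    -0.30]
  [  -0.10    -0.25    -0.20     0.85]
Compute the cofactors C_ij = (−1)^(i+j)·(3×3 minor ij) of I−A; the adjugate is their transpose:
adj(I−A) = Cᵀ =
  [ 0.332250   0.103875   0.087000   0.126000]
  [ 0.073250   0.390875   0.137750   0.199500]
  [ 0.128000   0.414125   0.667250   0.404250]
  [ 0.090750   0.224625   0.207750   0.488250]
det(I−A) = Σ_j (I−A)_1j·C_1j = (0.90)(0.332250) + (-0.10)(0.073250) + (-0.05)(0.128000) + (-0.15)(0.090750) = 0.2716875
(I − A)⁻¹ = adj(I−A) / det(I−A) ≈
  [   1.2229     0.3823     0.3202     0.4638]
  [   0.2696     1.4387     0.5070     0.7343]
  [   0.4711     1.5243     2.4559     1.4879]
  [   0.3340     0.8268     0.7647     1.7971]
x = (I − A)⁻¹ d = adj(I−A)·d / det(I−A), with det(I−A) = 0.2716875:
  x_G = (0.332250·230 + 0.103875·200 + 0.087000·150 + 0.126000·40) / 0.2716875 = 115.2825 / 0.2716875 ≈ 424.3
  x_P = (0.073250·230 + 0.390875·200 + 0.137750·150 + 0.199500·40) / 0.2716875 = 123.665 / 0.2716875 ≈ 455.2
  x_R = (0.128000·230 + 0.414125·200 + 0.667250·150 + 0.404250·40) / 0.2716875 = 228.5225 / 0.2716875 ≈ 841.1
  x_S = (0.090750·230 + 0.224625·200 + 0.207750·150 + 0.488250·40) / 0.2716875 = 116.49 / 0.2716875 ≈ 428.8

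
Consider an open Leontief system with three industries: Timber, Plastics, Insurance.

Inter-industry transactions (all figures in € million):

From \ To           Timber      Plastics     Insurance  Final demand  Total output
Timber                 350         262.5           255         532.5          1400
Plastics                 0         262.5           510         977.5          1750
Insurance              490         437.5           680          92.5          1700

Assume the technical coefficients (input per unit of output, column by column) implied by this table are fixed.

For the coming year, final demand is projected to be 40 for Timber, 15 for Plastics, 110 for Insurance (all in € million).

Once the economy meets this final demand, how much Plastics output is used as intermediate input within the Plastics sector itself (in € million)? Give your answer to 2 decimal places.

Technical coefficients a_ij = z_ij / X_j:
  a_11 = 350/1400 = 0.25, a_21 = 0/1400 = 0.00, a_31 = 490/1400 = 0.35
  a_12 = 262.5/1750 = 0.15, a_22 = 262.5/1750 = 0.15, a_32 = 437.5/1750 = 0.25
  a_13 = 255/1700 = 0.15, a_23 = 510/1700 = 0.30, a_33 = 680/1700 = 0.40
I − A =
  [   0.75    -0.15    -0.15]
  [   0.00     0.85    -0.30]
  [  -0.35    -0.25     0.60]
Cofactors of I−A, C_ij = (−1)^(i+j)·(minor ij) (rows/columns in the sector order above):
  C_11 = (0.85)(0.60) − (-0.30)(-0.25) = 0.4350
  C_12 = −[(0.00)(0.60) − (-0.30)(-0.35)] = 0.1050
  C_13 = (0.00)(-0.25) − (0.85)(-0.35) = 0.2975
  C_21 = −[(-0.15)(0.60) − (-0.15)(-0.25)] = 0.1275
  C_22 = (0.75)(0.60) − (-0.15)(-0.35) = 0.3975
  C_23 = −[(0.75)(-0.25) − (-0.15)(-0.35)] = 0.2400
  C_31 = (-0.15)(-0.30) − (-0.15)(0.85) = 0.1725
  C_32 = −[(0.75)(-0.30) − (-0.15)(0.00)] = 0.2250
  C_33 = (0.75)(0.85) − (-0.15)(0.00) = 0.6375
det(I−A) = Σ_j (I−A)_1j·C_1j = (0.75)(0.4350) + (-0.15)(0.1050) + (-0.15)(0.2975) = 0.265875
adj(I−A) = Cᵀ =
  [ 0.4350   0.1275   0.1725]
  [ 0.1050   0.3975   0.2250]
  [ 0.2975   0.2400   0.6375]
(I − A)⁻¹ = adj(I−A) / det(I−A) ≈
  [   1.6361     0.4795     0.6488]
  [   0.3949     1.4951     0.8463]
  [   1.1189     0.9027     2.3977]
First solve x = (I − A)⁻¹ d = adj(I−A)·d / det(I−A); in particular x_2 = (0.1050·40 + 0.3975·15 + 0.2250·110) / 0.265875 = 34.9125 / 0.265875 ≈ 131.3117.
Intermediate flow from 2 to 2: z_22 = a_22 · x_2 = 0.15 × 34.9125 / 0.265875 = 5.236875 / 0.265875 ≈ 19.70.

z_22 = 19.70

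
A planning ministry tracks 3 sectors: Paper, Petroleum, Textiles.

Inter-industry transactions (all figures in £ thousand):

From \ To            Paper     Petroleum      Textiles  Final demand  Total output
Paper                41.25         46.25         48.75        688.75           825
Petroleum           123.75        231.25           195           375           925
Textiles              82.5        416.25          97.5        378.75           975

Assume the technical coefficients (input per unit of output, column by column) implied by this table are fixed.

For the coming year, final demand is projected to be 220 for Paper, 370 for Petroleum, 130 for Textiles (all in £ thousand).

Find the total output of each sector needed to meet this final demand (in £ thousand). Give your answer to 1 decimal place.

x_1 = 295.5, x_2 = 692.0, x_3 = 523.3

Technical coefficients a_ij = z_ij / X_j:
  a_11 = 41.25/825 = 0.05, a_21 = 123.75/825 = 0.15, a_31 = 82.5/825 = 0.10
  a_12 = 46.25/925 = 0.05, a_22 = 231.25/925 = 0.25, a_32 = 416.25/925 = 0.45
  a_13 = 48.75/975 = 0.05, a_23 = 195/975 = 0.20, a_33 = 97.5/975 = 0.10
I − A =
  [   0.95    -0.05    -0.05]
  [  -0.15     0.75    -0.20]
  [  -0.10    -0.45     0.90]
Cofactors of I−A, C_ij = (−1)^(i+j)·(minor ij) (rows/columns in the sector order above):
  C_11 = (0.75)(0.90) − (-0.20)(-0.45) = 0.5850
  C_12 = −[(-0.15)(0.90) − (-0.20)(-0.10)] = 0.1550
  C_13 = (-0.15)(-0.45) − (0.75)(-0.10) = 0.1425
  C_21 = −[(-0.05)(0.90) − (-0.05)(-0.45)] = 0.0675
  C_22 = (0.95)(0.90) − (-0.05)(-0.10) = 0.8500
  C_23 = −[(0.95)(-0.45) − (-0.05)(-0.10)] = 0.4325
  C_31 = (-0.05)(-0.20) − (-0.05)(0.75) = 0.0475
  C_32 = −[(0.95)(-0.20) − (-0.05)(-0.15)] = 0.1975
  C_33 = (0.95)(0.75) − (-0.05)(-0.15) = 0.7050
det(I−A) = Σ_j (I−A)_1j·C_1j = (0.95)(0.5850) + (-0.05)(0.1550) + (-0.05)(0.1425) = 0.540875
adj(I−A) = Cᵀ =
  [ 0.5850   0.0675   0.0475]
  [ 0.1550   0.8500   0.1975]
  [ 0.1425   0.4325   0.7050]
(I − A)⁻¹ = adj(I−A) / det(I−A) ≈
  [   1.0816     0.1248     0.0878]
  [   0.2866     1.5715     0.3651]
  [   0.2635     0.7996     1.3034]
x = (I − A)⁻¹ d = adj(I−A)·d / det(I−A), with det(I−A) = 0.540875:
  x_1 = (0.5850·220 + 0.0675·370 + 0.0475·130) / 0.540875 = 159.85 / 0.540875 ≈ 295.5
  x_2 = (0.1550·220 + 0.8500·370 + 0.1975·130) / 0.540875 = 374.275 / 0.540875 ≈ 692.0
  x_3 = (0.1425·220 + 0.4325·370 + 0.7050·130) / 0.540875 = 283.025 / 0.540875 ≈ 523.3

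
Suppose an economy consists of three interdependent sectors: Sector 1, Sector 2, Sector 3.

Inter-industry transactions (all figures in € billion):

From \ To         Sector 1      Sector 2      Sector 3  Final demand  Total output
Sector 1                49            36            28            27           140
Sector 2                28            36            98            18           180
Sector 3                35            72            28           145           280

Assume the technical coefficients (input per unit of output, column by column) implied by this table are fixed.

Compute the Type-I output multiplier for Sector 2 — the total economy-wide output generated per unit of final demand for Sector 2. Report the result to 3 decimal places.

Technical coefficients a_ij = z_ij / X_j:
  a_11 = 49/140 = 0.35, a_21 = 28/140 = 0.20, a_31 = 35/140 = 0.25
  a_12 = 36/180 = 0.20, a_22 = 36/180 = 0.20, a_32 = 72/180 = 0.40
  a_13 = 28/280 = 0.10, a_23 = 98/280 = 0.35, a_33 = 28/280 = 0.10
I − A =
  [   0.65    -0.20    -0.10]
  [  -0.20     0.80    -0.35]
  [  -0.25    -0.40     0.90]
Cofactors of I−A, C_ij = (−1)^(i+j)·(minor ij) (rows/columns in the sector order above):
  C_11 = (0.80)(0.90) − (-0.35)(-0.40) = 0.5800
  C_12 = −[(-0.20)(0.90) − (-0.35)(-0.25)] = 0.2675
  C_13 = (-0.20)(-0.40) − (0.80)(-0.25) = 0.2800
  C_21 = −[(-0.20)(0.90) − (-0.10)(-0.40)] = 0.2200
  C_22 = (0.65)(0.90) − (-0.10)(-0.25) = 0.5600
  C_23 = −[(0.65)(-0.40) − (-0.20)(-0.25)] = 0.3100
  C_31 = (-0.20)(-0.35) − (-0.10)(0.80) = 0.1500
  C_32 = −[(0.65)(-0.35) − (-0.10)(-0.20)] = 0.2475
  C_33 = (0.65)(0.80) − (-0.20)(-0.20) = 0.4800
det(I−A) = Σ_j (I−A)_1j·C_1j = (0.65)(0.5800) + (-0.20)(0.2675) + (-0.10)(0.2800) = 0.2955
adj(I−A) = Cᵀ =
  [ 0.5800   0.2200   0.1500]
  [ 0.2675   0.5600   0.2475]
  [ 0.2800   0.3100   0.4800]
(I − A)⁻¹ = adj(I−A) / det(I−A) ≈
  [   1.9628     0.7445     0.5076]
  [   0.9052     1.8951     0.8376]
  [   0.9475     1.0491     1.6244]
The output multiplier for sector j is the column-j sum of the Leontief inverse (I − A)⁻¹ = adj(I−A) / det(I−A).
Column 2 of adj(I−A): (0.2200, 0.5600, 0.3100); det(I−A) = 0.2955.
m_2 = (0.2200 + 0.5600 + 0.3100) / 0.2955 = 1.09 / 0.2955 ≈ 3.689.

m_2 = 3.689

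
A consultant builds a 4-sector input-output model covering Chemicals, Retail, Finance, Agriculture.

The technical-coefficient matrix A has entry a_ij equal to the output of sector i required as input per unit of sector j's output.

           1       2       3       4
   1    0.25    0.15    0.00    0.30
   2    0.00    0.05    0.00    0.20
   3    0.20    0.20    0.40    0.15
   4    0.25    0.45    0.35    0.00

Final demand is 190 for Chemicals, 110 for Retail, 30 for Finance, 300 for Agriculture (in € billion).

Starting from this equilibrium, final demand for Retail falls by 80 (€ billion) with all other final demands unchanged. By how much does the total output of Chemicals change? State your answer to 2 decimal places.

Δx_1 = -54.60

I − A =
  [   0.75    -0.15     0.00    -0.30]
  [   0.00     0.95     0.00    -0.20]
  [  -0.20    -0.20     0.60    -0.15]
  [  -0.25    -0.45    -0.35     1.00]
Compute the cofactors C_ij = (−1)^(i+j)·(3×3 minor ij) of I−A; the adjugate is their transpose:
adj(I−A) = Cᵀ =
  [ 0.452125   0.184125   0.110250   0.189000]
  [ 0.044000   0.344625   0.052500   0.090000]
  [ 0.217625   0.248250   0.566250   0.199875]
  [ 0.209000   0.288000   0.249375   0.427500]
det(I−A) = Σ_j (I−A)_1j·C_1j = (0.75)(0.452125) + (-0.15)(0.044000) + (0.00)(0.217625) + (-0.30)(0.209000) = 0.26979375
(I − A)⁻¹ = adj(I−A) / det(I−A) ≈
  [   1.6758     0.6825     0.4086     0.7005]
  [   0.1631     1.2774     0.1946     0.3336]
  [   0.8066     0.9201     2.0988     0.7408]
  [   0.7747     1.0675     0.9243     1.5845]
Δx = (I − A)⁻¹ Δd with Δd having -80 in the Retail component and 0 elsewhere.
So Δx_1 = L_12 · (-80), where L_12 = adj(I−A)_12 / det(I−A) = 0.184125 / 0.26979375.
Δx_1 = 0.184125 × (-80) / 0.26979375 = -14.73 / 0.26979375 ≈ -54.60.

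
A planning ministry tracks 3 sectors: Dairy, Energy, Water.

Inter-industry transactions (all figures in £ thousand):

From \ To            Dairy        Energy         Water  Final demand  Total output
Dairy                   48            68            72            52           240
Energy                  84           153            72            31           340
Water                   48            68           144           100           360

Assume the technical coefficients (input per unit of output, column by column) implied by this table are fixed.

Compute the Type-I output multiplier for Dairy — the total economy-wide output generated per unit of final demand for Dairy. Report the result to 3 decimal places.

m_D = 4.932

Technical coefficients a_ij = z_ij / X_j:
  a_DD = 48/240 = 0.20, a_ED = 84/240 = 0.35, a_WD = 48/240 = 0.20
  a_DE = 68/340 = 0.20, a_EE = 153/340 = 0.45, a_WE = 68/340 = 0.20
  a_DW = 72/360 = 0.20, a_EW = 72/360 = 0.20, a_WW = 144/360 = 0.40
I − A =
  [   0.80    -0.20    -0.20]
  [  -0.35     0.55    -0.20]
  [  -0.20    -0.20     0.60]
Cofactors of I−A, C_ij = (−1)^(i+j)·(minor ij) (rows/columns in the sector order above):
  C_11 = (0.55)(0.60) − (-0.20)(-0.20) = 0.2900
  C_12 = −[(-0.35)(0.60) − (-0.20)(-0.20)] = 0.2500
  C_13 = (-0.35)(-0.20) − (0.55)(-0.20) = 0.1800
  C_21 = −[(-0.20)(0.60) − (-0.20)(-0.20)] = 0.1600
  C_22 = (0.80)(0.60) − (-0.20)(-0.20) = 0.4400
  C_23 = −[(0.80)(-0.20) − (-0.20)(-0.20)] = 0.2000
  C_31 = (-0.20)(-0.20) − (-0.20)(0.55) = 0.1500
  C_32 = −[(0.80)(-0.20) − (-0.20)(-0.35)] = 0.2300
  C_33 = (0.80)(0.55) − (-0.20)(-0.35) = 0.3700
det(I−A) = Σ_j (I−A)_1j·C_1j = (0.80)(0.2900) + (-0.20)(0.2500) + (-0.20)(0.1800) = 0.1460
adj(I−A) = Cᵀ =
  [ 0.2900   0.1600   0.1500]
  [ 0.2500   0.4400   0.2300]
  [ 0.1800   0.2000   0.3700]
(I − A)⁻¹ = adj(I−A) / det(I−A) ≈
  [   1.9863     1.0959     1.0274]
  [   1.7123     3.0137     1.5753]
  [   1.2329     1.3699     2.5342]
The output multiplier for sector j is the column-j sum of the Leontief inverse (I − A)⁻¹ = adj(I−A) / det(I−A).
Column D of adj(I−A): (0.2900, 0.2500, 0.1800); det(I−A) = 0.1460.
m_D = (0.2900 + 0.2500 + 0.1800) / 0.1460 = 0.72 / 0.1460 ≈ 4.932.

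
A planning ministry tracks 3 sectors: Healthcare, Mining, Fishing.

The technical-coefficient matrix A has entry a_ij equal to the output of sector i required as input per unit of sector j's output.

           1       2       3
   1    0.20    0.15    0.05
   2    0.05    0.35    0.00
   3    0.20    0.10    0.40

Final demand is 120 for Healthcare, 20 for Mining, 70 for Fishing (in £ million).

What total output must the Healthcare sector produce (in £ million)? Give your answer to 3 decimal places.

x_1 = 169.493

I − A =
  [   0.80    -0.15    -0.05]
  [  -0.05     0.65     0.00]
  [  -0.20    -0.10     0.60]
Cofactors of I−A, C_ij = (−1)^(i+j)·(minor ij) (rows/columns in the sector order above):
  C_11 = (0.65)(0.60) − (0.00)(-0.10) = 0.3900
  C_12 = −[(-0.05)(0.60) − (0.00)(-0.20)] = 0.0300
  C_13 = (-0.05)(-0.10) − (0.65)(-0.20) = 0.1350
  C_21 = −[(-0.15)(0.60) − (-0.05)(-0.10)] = 0.0950
  C_22 = (0.80)(0.60) − (-0.05)(-0.20) = 0.4700
  C_23 = −[(0.80)(-0.10) − (-0.15)(-0.20)] = 0.1100
  C_31 = (-0.15)(0.00) − (-0.05)(0.65) = 0.0325
  C_32 = −[(0.80)(0.00) − (-0.05)(-0.05)] = 0.0025
  C_33 = (0.80)(0.65) − (-0.15)(-0.05) = 0.5125
det(I−A) = Σ_j (I−A)_1j·C_1j = (0.80)(0.3900) + (-0.15)(0.0300) + (-0.05)(0.1350) = 0.30075
adj(I−A) = Cᵀ =
  [ 0.3900   0.0950   0.0325]
  [ 0.0300   0.4700   0.0025]
  [ 0.1350   0.1100   0.5125]
(I − A)⁻¹ = adj(I−A) / det(I−A) ≈
  [   1.2968     0.3159     0.1081]
  [   0.0998     1.5628     0.0083]
  [   0.4489     0.3658     1.7041]
x = (I − A)⁻¹ d = adj(I−A)·d / det(I−A), with det(I−A) = 0.30075:
  x_1 = (0.3900·120 + 0.0950·20 + 0.0325·70) / 0.30075 = 50.975 / 0.30075 ≈ 169.493
  x_2 = (0.0300·120 + 0.4700·20 + 0.0025·70) / 0.30075 = 13.175 / 0.30075 ≈ 43.807
  x_3 = (0.1350·120 + 0.1100·20 + 0.5125·70) / 0.30075 = 54.275 / 0.30075 ≈ 180.466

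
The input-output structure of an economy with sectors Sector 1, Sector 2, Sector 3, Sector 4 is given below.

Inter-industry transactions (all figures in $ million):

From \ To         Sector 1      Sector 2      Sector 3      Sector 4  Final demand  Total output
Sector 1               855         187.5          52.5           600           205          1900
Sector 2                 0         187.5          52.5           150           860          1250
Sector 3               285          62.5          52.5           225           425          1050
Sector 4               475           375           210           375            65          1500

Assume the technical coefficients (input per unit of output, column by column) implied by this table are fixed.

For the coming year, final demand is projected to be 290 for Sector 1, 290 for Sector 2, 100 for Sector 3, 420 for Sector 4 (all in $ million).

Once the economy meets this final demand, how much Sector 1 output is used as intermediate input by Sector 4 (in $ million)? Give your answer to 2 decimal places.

z_14 = 645.38

Technical coefficients a_ij = z_ij / X_j:
  a_11 = 855/1900 = 0.45, a_21 = 0/1900 = 0.00, a_31 = 285/1900 = 0.15, a_41 = 475/1900 = 0.25
  a_12 = 187.5/1250 = 0.15, a_22 = 187.5/1250 = 0.15, a_32 = 62.5/1250 = 0.05, a_42 = 375/1250 = 0.30
  a_13 = 52.5/1050 = 0.05, a_23 = 52.5/1050 = 0.05, a_33 = 52.5/1050 = 0.05, a_43 = 210/1050 = 0.20
  a_14 = 600/1500 = 0.40, a_24 = 150/1500 = 0.10, a_34 = 225/1500 = 0.15, a_44 = 375/1500 = 0.25
I − A =
  [   0.55    -0.15    -0.05    -0.40]
  [   0.00     0.85    -0.05    -0.10]
  [  -0.15    -0.05     0.95    -0.15]
  [  -0.25    -0.30    -0.20     0.75]
Compute the cofactors C_ij = (−1)^(i+j)·(3×3 minor ij) of I−A; the adjugate is their transpose:
adj(I−A) = Cᵀ =
  [ 0.546500   0.224500   0.113000   0.344000]
  [ 0.034250   0.260875   0.027875   0.058625]
  [ 0.124250   0.080875   0.245375   0.126125]
  [ 0.229000   0.200750   0.114250   0.435250]
det(I−A) = Σ_j (I−A)_1j·C_1j = (0.55)(0.546500) + (-0.15)(0.034250) + (-0.05)(0.124250) + (-0.40)(0.229000) = 0.197625
(I − A)⁻¹ = adj(I−A) / det(I−A) ≈
  [   2.7653     1.1360     0.5718     1.7407]
  [   0.1733     1.3201     0.1410     0.2966]
  [   0.6287     0.4092     1.2416     0.6382]
  [   1.1588     1.0158     0.5781     2.2024]
First solve x = (I − A)⁻¹ d = adj(I−A)·d / det(I−A); in particular x_4 = (0.229000·290 + 0.200750·290 + 0.114250·100 + 0.435250·420) / 0.197625 = 318.8575 / 0.197625 ≈ 1613.4472.
Intermediate flow from 1 to 4: z_14 = a_14 · x_4 = 0.40 × 318.8575 / 0.197625 = 127.543 / 0.197625 ≈ 645.38.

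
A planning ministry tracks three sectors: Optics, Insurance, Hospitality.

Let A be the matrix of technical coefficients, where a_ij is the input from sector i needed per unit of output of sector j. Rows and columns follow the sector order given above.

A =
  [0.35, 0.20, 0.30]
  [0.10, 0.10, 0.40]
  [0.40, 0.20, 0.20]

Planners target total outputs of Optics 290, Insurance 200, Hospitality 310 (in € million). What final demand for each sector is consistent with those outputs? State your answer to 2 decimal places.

d_O = 55.50, d_I = 27.00, d_H = 92.00

I − A =
  [   0.65    -0.20    -0.30]
  [  -0.10     0.90    -0.40]
  [  -0.40    -0.20     0.80]
d = (I − A) x:
  d_O = (+0.65)·290 + (-0.20)·200 + (-0.30)·310 = 55.50
  d_I = (-0.10)·290 + (+0.90)·200 + (-0.40)·310 = 27.00
  d_H = (-0.40)·290 + (-0.20)·200 + (+0.80)·310 = 92.00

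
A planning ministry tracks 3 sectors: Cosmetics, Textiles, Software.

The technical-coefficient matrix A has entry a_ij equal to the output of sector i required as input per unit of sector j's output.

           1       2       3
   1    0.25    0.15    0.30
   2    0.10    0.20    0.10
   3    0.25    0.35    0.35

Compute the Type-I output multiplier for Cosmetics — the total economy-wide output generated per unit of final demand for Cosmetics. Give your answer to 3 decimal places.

I − A =
  [   0.75    -0.15    -0.30]
  [  -0.10     0.80    -0.10]
  [  -0.25    -0.35     0.65]
Cofactors of I−A, C_ij = (−1)^(i+j)·(minor ij) (rows/columns in the sector order above):
  C_11 = (0.80)(0.65) − (-0.10)(-0.35) = 0.4850
  C_12 = −[(-0.10)(0.65) − (-0.10)(-0.25)] = 0.0900
  C_13 = (-0.10)(-0.35) − (0.80)(-0.25) = 0.2350
  C_21 = −[(-0.15)(0.65) − (-0.30)(-0.35)] = 0.2025
  C_22 = (0.75)(0.65) − (-0.30)(-0.25) = 0.4125
  C_23 = −[(0.75)(-0.35) − (-0.15)(-0.25)] = 0.3000
  C_31 = (-0.15)(-0.10) − (-0.30)(0.80) = 0.2550
  C_32 = −[(0.75)(-0.10) − (-0.30)(-0.10)] = 0.1050
  C_33 = (0.75)(0.80) − (-0.15)(-0.10) = 0.5850
det(I−A) = Σ_j (I−A)_1j·C_1j = (0.75)(0.4850) + (-0.15)(0.0900) + (-0.30)(0.2350) = 0.27975
adj(I−A) = Cᵀ =
  [ 0.4850   0.2025   0.2550]
  [ 0.0900   0.4125   0.1050]
  [ 0.2350   0.3000   0.5850]
(I − A)⁻¹ = adj(I−A) / det(I−A) ≈
  [   1.7337     0.7239     0.9115]
  [   0.3217     1.4745     0.3753]
  [   0.8400     1.0724     2.0912]
The output multiplier for sector j is the column-j sum of the Leontief inverse (I − A)⁻¹ = adj(I−A) / det(I−A).
Column 1 of adj(I−A): (0.4850, 0.0900, 0.2350); det(I−A) = 0.27975.
m_1 = (0.4850 + 0.0900 + 0.2350) / 0.27975 = 0.81 / 0.27975 ≈ 2.895.

m_1 = 2.895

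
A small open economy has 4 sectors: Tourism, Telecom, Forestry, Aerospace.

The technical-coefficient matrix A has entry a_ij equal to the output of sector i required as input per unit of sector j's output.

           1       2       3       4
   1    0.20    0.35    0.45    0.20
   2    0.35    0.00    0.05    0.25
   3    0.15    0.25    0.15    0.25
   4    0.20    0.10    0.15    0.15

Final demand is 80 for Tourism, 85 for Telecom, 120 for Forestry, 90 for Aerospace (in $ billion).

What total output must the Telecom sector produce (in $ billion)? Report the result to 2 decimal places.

I − A =
  [   0.80    -0.35    -0.45    -0.20]
  [  -0.35     1.00    -0.05    -0.25]
  [  -0.15    -0.25     0.85    -0.25]
  [  -0.20    -0.10    -0.15     0.85]
Compute the cofactors C_ij = (−1)^(i+j)·(3×3 minor ij) of I−A; the adjugate is their transpose:
adj(I−A) = Cᵀ =
  [ 0.642500   0.371125   0.430250   0.386875]
  [ 0.296750   0.429625   0.228875   0.263500]
  [ 0.269375   0.245125   0.491375   0.280000]
  [ 0.233625   0.181125   0.214875   0.456375]
det(I−A) = Σ_j (I−A)_1j·C_1j = (0.80)(0.642500) + (-0.35)(0.296750) + (-0.45)(0.269375) + (-0.20)(0.233625) = 0.24219375
(I − A)⁻¹ = adj(I−A) / det(I−A) ≈
  [   2.6528     1.5323     1.7765     1.5974]
  [   1.2253     1.7739     0.9450     1.0880]
  [   1.1122     1.0121     2.0289     1.1561]
  [   0.9646     0.7479     0.8872     1.8843]
x = (I − A)⁻¹ d = adj(I−A)·d / det(I−A), with det(I−A) = 0.24219375:
  x_1 = (0.642500·80 + 0.371125·85 + 0.430250·120 + 0.386875·90) / 0.24219375 = 169.394375 / 0.24219375 ≈ 699.42
  x_2 = (0.296750·80 + 0.429625·85 + 0.228875·120 + 0.263500·90) / 0.24219375 = 111.438125 / 0.24219375 ≈ 460.12
  x_3 = (0.269375·80 + 0.245125·85 + 0.491375·120 + 0.280000·90) / 0.24219375 = 126.550625 / 0.24219375 ≈ 522.52
  x_4 = (0.233625·80 + 0.181125·85 + 0.214875·120 + 0.456375·90) / 0.24219375 = 100.944375 / 0.24219375 ≈ 416.79

x_2 = 460.12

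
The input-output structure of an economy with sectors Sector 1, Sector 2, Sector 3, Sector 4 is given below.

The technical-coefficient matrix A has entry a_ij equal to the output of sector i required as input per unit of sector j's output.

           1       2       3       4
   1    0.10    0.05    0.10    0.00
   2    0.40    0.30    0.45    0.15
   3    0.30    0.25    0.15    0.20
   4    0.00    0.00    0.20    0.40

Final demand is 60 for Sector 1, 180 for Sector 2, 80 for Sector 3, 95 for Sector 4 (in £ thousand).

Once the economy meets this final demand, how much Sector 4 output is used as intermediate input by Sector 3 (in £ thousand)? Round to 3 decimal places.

z_43 = 82.988

I − A =
  [   0.90    -0.05    -0.10     0.00]
  [  -0.40     0.70    -0.45    -0.15]
  [  -0.30    -0.25     0.85    -0.20]
  [   0.00     0.00    -0.20     0.60]
Compute the cofactors C_ij = (−1)^(i+j)·(3×3 minor ij) of I−A; the adjugate is their transpose:
adj(I−A) = Cᵀ =
  [ 0.254000   0.038500   0.057000   0.028625]
  [ 0.278000   0.405000   0.294000   0.199250]
  [ 0.186000   0.144000   0.366000   0.158000]
  [ 0.062000   0.048000   0.122000   0.379500]
det(I−A) = Σ_j (I−A)_1j·C_1j = (0.90)(0.254000) + (-0.05)(0.278000) + (-0.10)(0.186000) + (0.00)(0.062000) = 0.1961
(I − A)⁻¹ = adj(I−A) / det(I−A) ≈
  [   1.2953     0.1963     0.2907     0.1460]
  [   1.4176     2.0653     1.4992     1.0161]
  [   0.9485     0.7343     1.8664     0.8057]
  [   0.3162     0.2448     0.6221     1.9352]
First solve x = (I − A)⁻¹ d = adj(I−A)·d / det(I−A); in particular x_3 = (0.186000·60 + 0.144000·180 + 0.366000·80 + 0.158000·95) / 0.1961 = 81.37 / 0.1961 ≈ 414.94136.
Intermediate flow from 4 to 3: z_43 = a_43 · x_3 = 0.20 × 81.37 / 0.1961 = 16.274 / 0.1961 ≈ 82.988.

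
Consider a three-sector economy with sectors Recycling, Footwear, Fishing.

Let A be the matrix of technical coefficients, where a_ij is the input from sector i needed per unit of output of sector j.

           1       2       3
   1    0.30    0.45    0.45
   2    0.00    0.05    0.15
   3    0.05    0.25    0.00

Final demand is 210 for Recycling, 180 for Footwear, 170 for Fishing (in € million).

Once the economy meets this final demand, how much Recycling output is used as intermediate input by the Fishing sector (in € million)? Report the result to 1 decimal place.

I − A =
  [   0.70    -0.45    -0.45]
  [   0.00     0.95    -0.15]
  [  -0.05    -0.25     1.00]
Cofactors of I−A, C_ij = (−1)^(i+j)·(minor ij) (rows/columns in the sector order above):
  C_11 = (0.95)(1.00) − (-0.15)(-0.25) = 0.9125
  C_12 = −[(0.00)(1.00) − (-0.15)(-0.05)] = 0.0075
  C_13 = (0.00)(-0.25) − (0.95)(-0.05) = 0.0475
  C_21 = −[(-0.45)(1.00) − (-0.45)(-0.25)] = 0.5625
  C_22 = (0.70)(1.00) − (-0.45)(-0.05) = 0.6775
  C_23 = −[(0.70)(-0.25) − (-0.45)(-0.05)] = 0.1975
  C_31 = (-0.45)(-0.15) − (-0.45)(0.95) = 0.4950
  C_32 = −[(0.70)(-0.15) − (-0.45)(0.00)] = 0.1050
  C_33 = (0.70)(0.95) − (-0.45)(0.00) = 0.6650
det(I−A) = Σ_j (I−A)_1j·C_1j = (0.70)(0.9125) + (-0.45)(0.0075) + (-0.45)(0.0475) = 0.6140
adj(I−A) = Cᵀ =
  [ 0.9125   0.5625   0.4950]
  [ 0.0075   0.6775   0.1050]
  [ 0.0475   0.1975   0.6650]
(I − A)⁻¹ = adj(I−A) / det(I−A) ≈
  [   1.4862     0.9161     0.8062]
  [   0.0122     1.1034     0.1710]
  [   0.0774     0.3217     1.0831]
First solve x = (I − A)⁻¹ d = adj(I−A)·d / det(I−A); in particular x_3 = (0.0475·210 + 0.1975·180 + 0.6650·170) / 0.6140 = 158.575 / 0.6140 ≈ 258.265.
Intermediate flow from 1 to 3: z_13 = a_13 · x_3 = 0.45 × 158.575 / 0.6140 = 71.35875 / 0.6140 ≈ 116.2.

z_13 = 116.2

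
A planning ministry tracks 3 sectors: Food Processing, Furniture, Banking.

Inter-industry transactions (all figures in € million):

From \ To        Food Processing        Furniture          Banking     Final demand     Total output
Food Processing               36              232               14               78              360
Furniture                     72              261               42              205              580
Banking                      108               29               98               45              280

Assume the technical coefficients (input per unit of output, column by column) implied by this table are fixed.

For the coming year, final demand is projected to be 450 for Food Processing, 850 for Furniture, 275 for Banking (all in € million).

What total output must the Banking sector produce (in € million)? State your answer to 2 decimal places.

Technical coefficients a_ij = z_ij / X_j:
  a_11 = 36/360 = 0.10, a_21 = 72/360 = 0.20, a_31 = 108/360 = 0.30
  a_12 = 232/580 = 0.40, a_22 = 261/580 = 0.45, a_32 = 29/580 = 0.05
  a_13 = 14/280 = 0.05, a_23 = 42/280 = 0.15, a_33 = 98/280 = 0.35
I − A =
  [   0.90    -0.40    -0.05]
  [  -0.20     0.55    -0.15]
  [  -0.30    -0.05     0.65]
Cofactors of I−A, C_ij = (−1)^(i+j)·(minor ij) (rows/columns in the sector order above):
  C_11 = (0.55)(0.65) − (-0.15)(-0.05) = 0.3500
  C_12 = −[(-0.20)(0.65) − (-0.15)(-0.30)] = 0.1750
  C_13 = (-0.20)(-0.05) − (0.55)(-0.30) = 0.1750
  C_21 = −[(-0.40)(0.65) − (-0.05)(-0.05)] = 0.2625
  C_22 = (0.90)(0.65) − (-0.05)(-0.30) = 0.5700
  C_23 = −[(0.90)(-0.05) − (-0.40)(-0.30)] = 0.1650
  C_31 = (-0.40)(-0.15) − (-0.05)(0.55) = 0.0875
  C_32 = −[(0.90)(-0.15) − (-0.05)(-0.20)] = 0.1450
  C_33 = (0.90)(0.55) − (-0.40)(-0.20) = 0.4150
det(I−A) = Σ_j (I−A)_1j·C_1j = (0.90)(0.3500) + (-0.40)(0.1750) + (-0.05)(0.1750) = 0.23625
adj(I−A) = Cᵀ =
  [ 0.3500   0.2625   0.0875]
  [ 0.1750   0.5700   0.1450]
  [ 0.1750   0.1650   0.4150]
(I − A)⁻¹ = adj(I−A) / det(I−A) ≈
  [   1.4815     1.1111     0.3704]
  [   0.7407     2.4127     0.6138]
  [   0.7407     0.6984     1.7566]
x = (I − A)⁻¹ d = adj(I−A)·d / det(I−A), with det(I−A) = 0.23625:
  x_1 = (0.3500·450 + 0.2625·850 + 0.0875·275) / 0.23625 = 404.6875 / 0.23625 ≈ 1712.96
  x_2 = (0.1750·450 + 0.5700·850 + 0.1450·275) / 0.23625 = 603.125 / 0.23625 ≈ 2552.91
  x_3 = (0.1750·450 + 0.1650·850 + 0.4150·275) / 0.23625 = 333.125 / 0.23625 ≈ 1410.05

x_3 = 1410.05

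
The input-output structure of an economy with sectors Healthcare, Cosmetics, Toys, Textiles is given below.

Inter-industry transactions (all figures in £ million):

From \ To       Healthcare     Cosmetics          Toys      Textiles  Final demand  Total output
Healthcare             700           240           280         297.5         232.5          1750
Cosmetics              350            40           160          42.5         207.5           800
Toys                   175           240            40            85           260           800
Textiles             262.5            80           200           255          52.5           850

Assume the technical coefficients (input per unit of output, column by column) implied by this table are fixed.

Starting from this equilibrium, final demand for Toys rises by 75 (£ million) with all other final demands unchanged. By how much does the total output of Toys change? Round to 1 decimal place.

Technical coefficients a_ij = z_ij / X_j:
  a_11 = 700/1750 = 0.40, a_21 = 350/1750 = 0.20, a_31 = 175/1750 = 0.10, a_41 = 262.5/1750 = 0.15
  a_12 = 240/800 = 0.30, a_22 = 40/800 = 0.05, a_32 = 240/800 = 0.30, a_42 = 80/800 = 0.10
  a_13 = 280/800 = 0.35, a_23 = 160/800 = 0.20, a_33 = 40/800 = 0.05, a_43 = 200/800 = 0.25
  a_14 = 297.5/850 = 0.35, a_24 = 42.5/850 = 0.05, a_34 = 85/850 = 0.10, a_44 = 255/850 = 0.30
I − A =
  [   0.60    -0.30    -0.35    -0.35]
  [  -0.20     0.95    -0.20    -0.05]
  [  -0.10    -0.30     0.95    -0.10]
  [  -0.15    -0.10    -0.25     0.70]
Compute the cofactors C_ij = (−1)^(i+j)·(3×3 minor ij) of I−A; the adjugate is their transpose:
adj(I−A) = Cᵀ =
  [ 0.555500   0.328500   0.366875   0.353625]
  [ 0.153375   0.295625   0.150125   0.119250]
  [ 0.126500   0.145250   0.294875   0.115750]
  [ 0.186125   0.164500   0.205375   0.388250]
det(I−A) = Σ_j (I−A)_1j·C_1j = (0.60)(0.555500) + (-0.30)(0.153375) + (-0.35)(0.126500) + (-0.35)(0.186125) = 0.17786875
(I − A)⁻¹ = adj(I−A) / det(I−A) ≈
  [   3.1231     1.8469     2.0626     1.9881]
  [   0.8623     1.6620     0.8440     0.6704]
  [   0.7112     0.8166     1.6578     0.6508]
  [   1.0464     0.9248     1.1546     2.1828]
Δx = (I − A)⁻¹ Δd with Δd having +75 in the Toys component and 0 elsewhere.
So Δx_3 = L_33 · (+75), where L_33 = adj(I−A)_33 / det(I−A) = 0.294875 / 0.17786875.
Δx_3 = 0.294875 × (+75) / 0.17786875 = 22.115625 / 0.17786875 ≈ 124.3.

Δx_3 = 124.3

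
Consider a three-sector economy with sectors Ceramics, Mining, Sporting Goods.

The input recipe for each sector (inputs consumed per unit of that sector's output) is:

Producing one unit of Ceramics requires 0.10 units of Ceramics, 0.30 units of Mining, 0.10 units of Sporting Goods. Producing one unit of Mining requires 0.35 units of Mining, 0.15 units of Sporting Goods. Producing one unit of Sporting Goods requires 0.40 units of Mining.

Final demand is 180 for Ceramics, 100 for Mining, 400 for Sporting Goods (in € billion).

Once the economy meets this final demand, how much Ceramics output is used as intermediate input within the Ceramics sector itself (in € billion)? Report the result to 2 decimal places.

I − A =
  [   0.90     0.00     0.00]
  [  -0.30     0.65    -0.40]
  [  -0.10    -0.15     1.00]
Cofactors of I−A, C_ij = (−1)^(i+j)·(minor ij) (rows/columns in the sector order above):
  C_11 = (0.65)(1.00) − (-0.40)(-0.15) = 0.5900
  C_12 = −[(-0.30)(1.00) − (-0.40)(-0.10)] = 0.3400
  C_13 = (-0.30)(-0.15) − (0.65)(-0.10) = 0.1100
  C_21 = −[(0.00)(1.00) − (0.00)(-0.15)] = 0.0000
  C_22 = (0.90)(1.00) − (0.00)(-0.10) = 0.9000
  C_23 = −[(0.90)(-0.15) − (0.00)(-0.10)] = 0.1350
  C_31 = (0.00)(-0.40) − (0.00)(0.65) = 0.0000
  C_32 = −[(0.90)(-0.40) − (0.00)(-0.30)] = 0.3600
  C_33 = (0.90)(0.65) − (0.00)(-0.30) = 0.5850
det(I−A) = Σ_j (I−A)_1j·C_1j = (0.90)(0.5900) + (0.00)(0.3400) + (0.00)(0.1100) = 0.5310
adj(I−A) = Cᵀ =
  [ 0.5900   0.0000   0.0000]
  [ 0.3400   0.9000   0.3600]
  [ 0.1100   0.1350   0.5850]
(I − A)⁻¹ = adj(I−A) / det(I−A) ≈
  [   1.1111     0.0000     0.0000]
  [   0.6403     1.6949     0.6780]
  [   0.2072     0.2542     1.1017]
First solve x = (I − A)⁻¹ d = adj(I−A)·d / det(I−A); in particular x_C = (0.5900·180 + 0.0000·100 + 0.0000·400) / 0.5310 = 106.20 / 0.5310 = 200.0000.
Intermediate flow from C to C: z_CC = a_CC · x_C = 0.10 × 106.20 / 0.5310 = 10.62 / 0.5310 = 20.00.

z_CC = 20.00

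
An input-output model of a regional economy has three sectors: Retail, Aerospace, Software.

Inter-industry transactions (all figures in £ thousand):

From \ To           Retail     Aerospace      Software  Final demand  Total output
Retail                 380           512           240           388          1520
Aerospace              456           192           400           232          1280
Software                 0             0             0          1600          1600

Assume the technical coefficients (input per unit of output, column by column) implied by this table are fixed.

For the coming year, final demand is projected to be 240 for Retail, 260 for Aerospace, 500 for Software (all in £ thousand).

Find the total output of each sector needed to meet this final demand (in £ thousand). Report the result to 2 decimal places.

x_R = 814.98, x_A = 740.58, x_S = 500.00

Technical coefficients a_ij = z_ij / X_j:
  a_RR = 380/1520 = 0.25, a_AR = 456/1520 = 0.30, a_SR = 0/1520 = 0.00
  a_RA = 512/1280 = 0.40, a_AA = 192/1280 = 0.15, a_SA = 0/1280 = 0.00
  a_RS = 240/1600 = 0.15, a_AS = 400/1600 = 0.25, a_SS = 0/1600 = 0.00
I − A =
  [   0.75    -0.40    -0.15]
  [  -0.30     0.85    -0.25]
  [   0.00     0.00     1.00]
Cofactors of I−A, C_ij = (−1)^(i+j)·(minor ij) (rows/columns in the sector order above):
  C_11 = (0.85)(1.00) − (-0.25)(0.00) = 0.8500
  C_12 = −[(-0.30)(1.00) − (-0.25)(0.00)] = 0.3000
  C_13 = (-0.30)(0.00) − (0.85)(0.00) = 0.0000
  C_21 = −[(-0.40)(1.00) − (-0.15)(0.00)] = 0.4000
  C_22 = (0.75)(1.00) − (-0.15)(0.00) = 0.7500
  C_23 = −[(0.75)(0.00) − (-0.40)(0.00)] = 0.0000
  C_31 = (-0.40)(-0.25) − (-0.15)(0.85) = 0.2275
  C_32 = −[(0.75)(-0.25) − (-0.15)(-0.30)] = 0.2325
  C_33 = (0.75)(0.85) − (-0.40)(-0.30) = 0.5175
det(I−A) = Σ_j (I−A)_1j·C_1j = (0.75)(0.8500) + (-0.40)(0.3000) + (-0.15)(0.0000) = 0.5175
adj(I−A) = Cᵀ =
  [ 0.8500   0.4000   0.2275]
  [ 0.3000   0.7500   0.2325]
  [ 0.0000   0.0000   0.5175]
(I − A)⁻¹ = adj(I−A) / det(I−A) ≈
  [   1.6425     0.7729     0.4396]
  [   0.5797     1.4493     0.4493]
  [   0.0000     0.0000     1.0000]
x = (I − A)⁻¹ d = adj(I−A)·d / det(I−A), with det(I−A) = 0.5175:
  x_R = (0.8500·240 + 0.4000·260 + 0.2275·500) / 0.5175 = 421.75 / 0.5175 ≈ 814.98
  x_A = (0.3000·240 + 0.7500·260 + 0.2325·500) / 0.5175 = 383.25 / 0.5175 ≈ 740.58
  x_S = (0.0000·240 + 0.0000·260 + 0.5175·500) / 0.5175 = 258.75 / 0.5175 = 500.00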